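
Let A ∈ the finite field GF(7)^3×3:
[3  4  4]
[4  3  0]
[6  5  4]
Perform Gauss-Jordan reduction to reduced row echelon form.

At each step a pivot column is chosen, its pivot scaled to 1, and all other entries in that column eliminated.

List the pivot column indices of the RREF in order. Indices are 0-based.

pivot columns: 0, 1, 2

[1] R0 /= 3  ⇒  (1, 6, 6)
     R1 -= 4·R0  ⇒  (0, 0, 4)
     R2 -= 6·R0  ⇒  (0, 4, 3)
[2] R1 <-> R2
[2] R1 /= 4  ⇒  (0, 1, 6)
     R0 -= 6·R1  ⇒  (1, 0, 5)
[3] R2 /= 4  ⇒  (0, 0, 1)
     R0 -= 5·R2  ⇒  (1, 0, 0)
     R1 -= 6·R2  ⇒  (0, 1, 0)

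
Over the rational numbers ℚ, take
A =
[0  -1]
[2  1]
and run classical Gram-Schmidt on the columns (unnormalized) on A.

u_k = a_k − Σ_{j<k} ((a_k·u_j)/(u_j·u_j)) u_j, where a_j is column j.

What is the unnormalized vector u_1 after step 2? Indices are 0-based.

Step 1: u_0 = a_0 = (0, 2).
Step 2: u_1 = a_1 − (1/2)·u_0 = (-1, 0).

u_1 = (-1, 0)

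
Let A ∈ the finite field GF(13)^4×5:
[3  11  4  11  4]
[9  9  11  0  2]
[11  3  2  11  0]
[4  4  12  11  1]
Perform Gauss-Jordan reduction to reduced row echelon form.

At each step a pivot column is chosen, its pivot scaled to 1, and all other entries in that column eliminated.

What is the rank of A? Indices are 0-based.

pivot(0,0)=3: scale R0 → (1, 8, 10, 8, 10)
  clear (1,0): R1 −= (9)R0 → (0, 2, 12, 6, 3)
  clear (2,0): R2 −= (11)R0 → (0, 6, 9, 1, 7)
  clear (3,0): R3 −= (4)R0 → (0, 11, 11, 5, 0)
pivot(1,1)=2: scale R1 → (0, 1, 6, 3, 8)
  clear (0,1): R0 −= (8)R1 → (1, 0, 1, 10, 11)
  clear (2,1): R2 −= (6)R1 → (0, 0, 12, 9, 11)
  clear (3,1): R3 −= (11)R1 → (0, 0, 10, 11, 3)
pivot(2,2)=12: scale R2 → (0, 0, 1, 4, 2)
  clear (0,2): R0 −= (1)R2 → (1, 0, 0, 6, 9)
  clear (1,2): R1 −= (6)R2 → (0, 1, 0, 5, 9)
  clear (3,2): R3 −= (10)R2 → (0, 0, 0, 10, 9)
pivot(3,3)=10: scale R3 → (0, 0, 0, 1, 10)
  clear (0,3): R0 −= (6)R3 → (1, 0, 0, 0, 1)
  clear (1,3): R1 −= (5)R3 → (0, 1, 0, 0, 11)
  clear (2,3): R2 −= (4)R3 → (0, 0, 1, 0, 1)

rank = 4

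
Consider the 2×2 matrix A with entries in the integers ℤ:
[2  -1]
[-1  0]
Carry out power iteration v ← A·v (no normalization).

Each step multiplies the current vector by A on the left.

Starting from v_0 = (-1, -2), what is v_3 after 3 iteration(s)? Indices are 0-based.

v_0 = (-1, -2).
v_1 = A·v_0 = (0, 1).
v_2 = A·v_1 = (-1, 0).
v_3 = A·v_2 = (-2, 1).

v_3 = (-2, 1)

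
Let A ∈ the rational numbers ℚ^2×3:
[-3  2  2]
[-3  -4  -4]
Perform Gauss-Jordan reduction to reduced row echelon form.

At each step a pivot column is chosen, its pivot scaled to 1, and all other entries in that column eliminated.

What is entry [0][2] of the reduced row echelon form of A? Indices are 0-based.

[1] R0 /= -3  ⇒  (1, -2/3, -2/3)
     R1 -= -3·R0  ⇒  (0, -6, -6)
[2] R1 /= -6  ⇒  (0, 1, 1)
     R0 -= -2/3·R1  ⇒  (1, 0, 0)

M[0][2] = 0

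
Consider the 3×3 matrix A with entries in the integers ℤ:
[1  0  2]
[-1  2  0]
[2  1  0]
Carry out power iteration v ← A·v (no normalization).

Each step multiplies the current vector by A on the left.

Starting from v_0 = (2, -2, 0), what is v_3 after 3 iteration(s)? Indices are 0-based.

v_0 = (2, -2, 0).
v_1 = A·v_0 = (2, -6, 2).
v_2 = A·v_1 = (6, -14, -2).
v_3 = A·v_2 = (2, -34, -2).

v_3 = (2, -34, -2)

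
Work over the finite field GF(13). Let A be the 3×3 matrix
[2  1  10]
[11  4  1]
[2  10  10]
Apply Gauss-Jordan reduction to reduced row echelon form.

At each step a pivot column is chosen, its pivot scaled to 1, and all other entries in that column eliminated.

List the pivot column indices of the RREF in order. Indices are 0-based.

pivot columns: 0, 1, 2

pivot(0,0)=2: scale R0 → (1, 7, 5)
  clear (1,0): R1 −= (11)R0 → (0, 5, 11)
  clear (2,0): R2 −= (2)R0 → (0, 9, 0)
pivot(1,1)=5: scale R1 → (0, 1, 10)
  clear (0,1): R0 −= (7)R1 → (1, 0, 0)
  clear (2,1): R2 −= (9)R1 → (0, 0, 1)
pivot(2,2)=1: scale R2 → (0, 0, 1)
  clear (1,2): R1 −= (10)R2 → (0, 1, 0)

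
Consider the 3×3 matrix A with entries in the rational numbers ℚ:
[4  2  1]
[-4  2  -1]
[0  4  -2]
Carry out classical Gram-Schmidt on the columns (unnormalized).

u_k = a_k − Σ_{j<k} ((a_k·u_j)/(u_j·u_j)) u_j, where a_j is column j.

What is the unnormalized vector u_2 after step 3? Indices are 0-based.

u_2 = (2/3, 2/3, -2/3)

Step 1: u_0 = a_0 = (4, -4, 0).
Step 2: u_1 = a_1 − (0)·u_0 = (2, 2, 4).
Step 3: u_2 = a_2 − (1/4)·u_0 − (-1/3)·u_1 = (2/3, 2/3, -2/3).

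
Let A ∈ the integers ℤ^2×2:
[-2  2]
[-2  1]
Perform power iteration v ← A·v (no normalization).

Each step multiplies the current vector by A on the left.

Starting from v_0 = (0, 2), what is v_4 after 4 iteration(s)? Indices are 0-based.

v_4 = (12, 10)

v_0 = (0, 2).
v_1 = A·v_0 = (4, 2).
v_2 = A·v_1 = (-4, -6).
v_3 = A·v_2 = (-4, 2).
v_4 = A·v_3 = (12, 10).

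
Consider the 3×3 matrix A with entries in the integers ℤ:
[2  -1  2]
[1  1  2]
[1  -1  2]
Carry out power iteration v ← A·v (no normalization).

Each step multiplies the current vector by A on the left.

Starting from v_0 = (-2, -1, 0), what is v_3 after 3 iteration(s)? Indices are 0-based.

v_3 = (-6, -17, -1)

v_0 = (-2, -1, 0).
v_1 = A·v_0 = (-3, -3, -1).
v_2 = A·v_1 = (-5, -8, -2).
v_3 = A·v_2 = (-6, -17, -1).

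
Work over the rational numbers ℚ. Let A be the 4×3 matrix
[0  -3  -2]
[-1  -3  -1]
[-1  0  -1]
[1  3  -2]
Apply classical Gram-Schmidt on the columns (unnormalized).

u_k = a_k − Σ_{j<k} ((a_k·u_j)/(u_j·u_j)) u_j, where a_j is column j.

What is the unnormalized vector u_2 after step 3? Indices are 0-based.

Step 1: u_0 = a_0 = (0, -1, -1, 1).
Step 2: u_1 = a_1 − (2)·u_0 = (-3, -1, 2, 1).
Step 3: u_2 = a_2 − (0)·u_0 − (1/5)·u_1 = (-7/5, -4/5, -7/5, -11/5).

u_2 = (-7/5, -4/5, -7/5, -11/5)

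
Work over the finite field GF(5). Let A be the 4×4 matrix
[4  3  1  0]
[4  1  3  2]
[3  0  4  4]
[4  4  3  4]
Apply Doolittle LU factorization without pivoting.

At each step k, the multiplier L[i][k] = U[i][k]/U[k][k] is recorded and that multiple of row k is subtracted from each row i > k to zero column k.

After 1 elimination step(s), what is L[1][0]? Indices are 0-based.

L[1][0] = 1

[col 0] pivot 4
  R1 -= 1*R0 → (0, 3, 2, 2)  (L[1][0] := 1)
  R2 -= 2*R0 → (0, 4, 2, 4)  (L[2][0] := 2)
  R3 -= 1*R0 → (0, 1, 2, 4)  (L[3][0] := 1)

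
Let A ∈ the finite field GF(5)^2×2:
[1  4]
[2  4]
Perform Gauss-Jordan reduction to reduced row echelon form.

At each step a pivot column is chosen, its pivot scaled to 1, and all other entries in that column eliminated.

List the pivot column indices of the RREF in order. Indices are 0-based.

step 1: normalize row 0 (÷1) = (1, 4)
  row 1: subtract 2×row0 = (0, 1)
step 2: normalize row 1 (÷1) = (0, 1)
  row 0: subtract 4×row1 = (1, 0)

pivot columns: 0, 1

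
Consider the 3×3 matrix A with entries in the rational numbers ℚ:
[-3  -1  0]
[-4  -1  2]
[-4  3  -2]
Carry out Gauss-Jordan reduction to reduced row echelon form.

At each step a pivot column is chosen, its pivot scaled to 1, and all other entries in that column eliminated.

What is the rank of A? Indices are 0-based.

step 1: normalize row 0 (÷-3) = (1, 1/3, 0)
  row 1: subtract -4×row0 = (0, 1/3, 2)
  row 2: subtract -4×row0 = (0, 13/3, -2)
step 2: normalize row 1 (÷1/3) = (0, 1, 6)
  row 0: subtract 1/3×row1 = (1, 0, -2)
  row 2: subtract 13/3×row1 = (0, 0, -28)
step 3: normalize row 2 (÷-28) = (0, 0, 1)
  row 0: subtract -2×row2 = (1, 0, 0)
  row 1: subtract 6×row2 = (0, 1, 0)

rank = 3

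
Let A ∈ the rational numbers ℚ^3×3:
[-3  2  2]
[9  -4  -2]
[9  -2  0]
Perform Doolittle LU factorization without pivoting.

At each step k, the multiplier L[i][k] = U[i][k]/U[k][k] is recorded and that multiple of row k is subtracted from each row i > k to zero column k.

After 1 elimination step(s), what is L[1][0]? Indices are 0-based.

L[1][0] = -3

[col 0] pivot -3
  R1 -= -3*R0 → (0, 2, 4)  (L[1][0] := -3)
  R2 -= -3*R0 → (0, 4, 6)  (L[2][0] := -3)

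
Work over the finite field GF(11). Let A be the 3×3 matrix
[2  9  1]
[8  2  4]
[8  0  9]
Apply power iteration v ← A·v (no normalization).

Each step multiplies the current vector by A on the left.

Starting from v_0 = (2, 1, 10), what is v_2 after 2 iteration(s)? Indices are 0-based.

v_0 = (2, 1, 10).
v_1 = A·v_0 = (1, 3, 7).
v_2 = A·v_1 = (3, 9, 5).

v_2 = (3, 9, 5)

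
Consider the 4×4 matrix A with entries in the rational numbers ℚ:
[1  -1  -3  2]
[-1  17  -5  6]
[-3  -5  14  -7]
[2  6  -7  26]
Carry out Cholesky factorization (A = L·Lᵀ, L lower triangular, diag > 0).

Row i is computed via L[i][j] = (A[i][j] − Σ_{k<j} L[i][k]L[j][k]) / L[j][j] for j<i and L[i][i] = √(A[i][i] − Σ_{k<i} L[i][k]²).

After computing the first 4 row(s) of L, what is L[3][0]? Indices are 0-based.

Step 1: L[0][0] = √(1) = 1.
  L[1][0] = (-1) / L[0][0] = -1.
Step 2: L[1][1] = √(16) = 4.
  L[2][0] = (-3) / L[0][0] = -3.
  L[2][1] = (-8) / L[1][1] = -2.
Step 3: L[2][2] = √(1) = 1.
  L[3][0] = (2) / L[0][0] = 2.
  L[3][1] = (8) / L[1][1] = 2.
  L[3][2] = (3) / L[2][2] = 3.
Step 4: L[3][3] = √(9) = 3.

L[3][0] = 2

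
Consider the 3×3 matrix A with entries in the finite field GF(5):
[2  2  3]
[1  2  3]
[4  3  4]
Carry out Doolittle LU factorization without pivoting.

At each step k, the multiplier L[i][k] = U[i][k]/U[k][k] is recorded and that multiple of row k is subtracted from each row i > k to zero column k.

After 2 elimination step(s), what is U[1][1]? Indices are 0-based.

U[1][1] = 1

Step 1: pivot at (0,0) is 2.
  row1 ← row1 − (3)·row0  ⇒  L[1][0]=3, U row1=(0, 1, 4)
  row2 ← row2 − (2)·row0  ⇒  L[2][0]=2, U row2=(0, 4, 3)
Step 2: pivot at (1,1) is 1.
  row2 ← row2 − (4)·row1  ⇒  L[2][1]=4, U row2=(0, 0, 2)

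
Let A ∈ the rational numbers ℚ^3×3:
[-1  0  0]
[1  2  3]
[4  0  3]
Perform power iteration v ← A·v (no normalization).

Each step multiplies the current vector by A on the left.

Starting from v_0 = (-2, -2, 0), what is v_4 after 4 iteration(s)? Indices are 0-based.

v_4 = (-2, -402, -160)

v_0 = (-2, -2, 0).
v_1 = A·v_0 = (2, -6, -8).
v_2 = A·v_1 = (-2, -34, -16).
v_3 = A·v_2 = (2, -118, -56).
v_4 = A·v_3 = (-2, -402, -160).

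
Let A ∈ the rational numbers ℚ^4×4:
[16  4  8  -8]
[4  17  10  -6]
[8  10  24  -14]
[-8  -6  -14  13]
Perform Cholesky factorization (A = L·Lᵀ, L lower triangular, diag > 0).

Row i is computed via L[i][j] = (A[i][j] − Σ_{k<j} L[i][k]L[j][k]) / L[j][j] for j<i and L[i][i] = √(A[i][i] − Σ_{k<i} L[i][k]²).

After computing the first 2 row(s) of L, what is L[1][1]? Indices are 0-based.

Step 1: L[0][0] = √(16) = 4.
  L[1][0] = (4) / L[0][0] = 1.
Step 2: L[1][1] = √(16) = 4.

L[1][1] = 4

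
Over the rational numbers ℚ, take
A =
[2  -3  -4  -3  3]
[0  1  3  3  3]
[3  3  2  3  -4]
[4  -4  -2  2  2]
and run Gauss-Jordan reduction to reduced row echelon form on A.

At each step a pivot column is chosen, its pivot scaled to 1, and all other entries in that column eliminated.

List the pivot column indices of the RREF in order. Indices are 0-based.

pivot columns: 0, 1, 2, 3

step 1: normalize row 0 (÷2) = (1, -3/2, -2, -3/2, 3/2)
  row 2: subtract 3×row0 = (0, 15/2, 8, 15/2, -17/2)
  row 3: subtract 4×row0 = (0, 2, 6, 8, -4)
step 2: normalize row 1 (÷1) = (0, 1, 3, 3, 3)
  row 0: subtract -3/2×row1 = (1, 0, 5/2, 3, 6)
  row 2: subtract 15/2×row1 = (0, 0, -29/2, -15, -31)
  row 3: subtract 2×row1 = (0, 0, 0, 2, -10)
step 3: normalize row 2 (÷-29/2) = (0, 0, 1, 30/29, 62/29)
  row 0: subtract 5/2×row2 = (1, 0, 0, 12/29, 19/29)
  row 1: subtract 3×row2 = (0, 1, 0, -3/29, -99/29)
step 4: normalize row 3 (÷2) = (0, 0, 0, 1, -5)
  row 0: subtract 12/29×row3 = (1, 0, 0, 0, 79/29)
  row 1: subtract -3/29×row3 = (0, 1, 0, 0, -114/29)
  row 2: subtract 30/29×row3 = (0, 0, 1, 0, 212/29)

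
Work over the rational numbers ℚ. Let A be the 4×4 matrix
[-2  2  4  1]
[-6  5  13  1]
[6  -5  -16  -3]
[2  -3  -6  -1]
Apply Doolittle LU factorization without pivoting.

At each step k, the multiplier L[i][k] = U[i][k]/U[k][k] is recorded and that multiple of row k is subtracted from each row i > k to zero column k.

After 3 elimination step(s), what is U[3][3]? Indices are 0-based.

U[3][3] = 4

k=0: U[0][0]=-2
  eliminate (1,0): mult=3, new row 1: (0, -1, 1, -2); set L[1][0]=3
  eliminate (2,0): mult=-3, new row 2: (0, 1, -4, 0); set L[2][0]=-3
  eliminate (3,0): mult=-1, new row 3: (0, -1, -2, 0); set L[3][0]=-1
k=1: U[1][1]=-1
  eliminate (2,1): mult=-1, new row 2: (0, 0, -3, -2); set L[2][1]=-1
  eliminate (3,1): mult=1, new row 3: (0, 0, -3, 2); set L[3][1]=1
k=2: U[2][2]=-3
  eliminate (3,2): mult=1, new row 3: (0, 0, 0, 4); set L[3][2]=1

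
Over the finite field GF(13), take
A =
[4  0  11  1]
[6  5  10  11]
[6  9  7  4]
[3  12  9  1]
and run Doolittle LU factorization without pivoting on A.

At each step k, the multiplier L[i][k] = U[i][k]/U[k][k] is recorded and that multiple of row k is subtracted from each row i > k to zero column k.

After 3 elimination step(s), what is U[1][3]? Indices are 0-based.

Step 1: pivot at (0,0) is 4.
  row1 ← row1 − (8)·row0  ⇒  L[1][0]=8, U row1=(0, 5, 0, 3)
  row2 ← row2 − (8)·row0  ⇒  L[2][0]=8, U row2=(0, 9, 10, 9)
  row3 ← row3 − (4)·row0  ⇒  L[3][0]=4, U row3=(0, 12, 4, 10)
Step 2: pivot at (1,1) is 5.
  row2 ← row2 − (7)·row1  ⇒  L[2][1]=7, U row2=(0, 0, 10, 1)
  row3 ← row3 − (5)·row1  ⇒  L[3][1]=5, U row3=(0, 0, 4, 8)
Step 3: pivot at (2,2) is 10.
  row3 ← row3 − (3)·row2  ⇒  L[3][2]=3, U row3=(0, 0, 0, 5)

U[1][3] = 3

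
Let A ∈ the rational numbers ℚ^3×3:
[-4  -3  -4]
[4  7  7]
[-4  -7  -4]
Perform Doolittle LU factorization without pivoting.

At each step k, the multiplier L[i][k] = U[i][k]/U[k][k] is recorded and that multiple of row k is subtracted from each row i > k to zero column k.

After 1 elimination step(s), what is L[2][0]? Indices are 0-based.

Step 1: pivot at (0,0) is -4.
  row1 ← row1 − (-1)·row0  ⇒  L[1][0]=-1, U row1=(0, 4, 3)
  row2 ← row2 − (1)·row0  ⇒  L[2][0]=1, U row2=(0, -4, 0)

L[2][0] = 1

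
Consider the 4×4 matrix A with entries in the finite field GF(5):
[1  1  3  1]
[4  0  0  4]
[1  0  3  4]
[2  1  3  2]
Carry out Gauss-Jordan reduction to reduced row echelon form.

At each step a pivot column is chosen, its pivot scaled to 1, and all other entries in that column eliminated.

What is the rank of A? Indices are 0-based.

step 1: normalize row 0 (÷1) = (1, 1, 3, 1)
  row 1: subtract 4×row0 = (0, 1, 3, 0)
  row 2: subtract 1×row0 = (0, 4, 0, 3)
  row 3: subtract 2×row0 = (0, 4, 2, 0)
step 2: normalize row 1 (÷1) = (0, 1, 3, 0)
  row 0: subtract 1×row1 = (1, 0, 0, 1)
  row 2: subtract 4×row1 = (0, 0, 3, 3)
  row 3: subtract 4×row1 = (0, 0, 0, 0)
step 3: normalize row 2 (÷3) = (0, 0, 1, 1)
  row 1: subtract 3×row2 = (0, 1, 0, 2)
skip col 3 (zero from row 3)

rank = 3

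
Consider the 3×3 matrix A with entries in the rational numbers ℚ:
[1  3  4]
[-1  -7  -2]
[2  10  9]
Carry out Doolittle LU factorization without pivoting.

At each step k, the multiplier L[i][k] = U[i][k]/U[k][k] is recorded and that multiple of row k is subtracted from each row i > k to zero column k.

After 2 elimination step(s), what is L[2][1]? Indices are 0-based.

L[2][1] = -1

k=0: U[0][0]=1
  eliminate (1,0): mult=-1, new row 1: (0, -4, 2); set L[1][0]=-1
  eliminate (2,0): mult=2, new row 2: (0, 4, 1); set L[2][0]=2
k=1: U[1][1]=-4
  eliminate (2,1): mult=-1, new row 2: (0, 0, 3); set L[2][1]=-1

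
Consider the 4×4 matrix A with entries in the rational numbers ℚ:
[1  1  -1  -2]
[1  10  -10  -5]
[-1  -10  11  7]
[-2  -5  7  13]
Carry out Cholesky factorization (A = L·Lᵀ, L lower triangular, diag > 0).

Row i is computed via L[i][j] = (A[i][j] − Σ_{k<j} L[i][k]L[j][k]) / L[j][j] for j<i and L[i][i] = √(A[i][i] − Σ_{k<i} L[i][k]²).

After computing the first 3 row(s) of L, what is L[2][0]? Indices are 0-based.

L[2][0] = -1

Step 1: L[0][0] = √(1) = 1.
  L[1][0] = (1) / L[0][0] = 1.
Step 2: L[1][1] = √(9) = 3.
  L[2][0] = (-1) / L[0][0] = -1.
  L[2][1] = (-9) / L[1][1] = -3.
Step 3: L[2][2] = √(1) = 1.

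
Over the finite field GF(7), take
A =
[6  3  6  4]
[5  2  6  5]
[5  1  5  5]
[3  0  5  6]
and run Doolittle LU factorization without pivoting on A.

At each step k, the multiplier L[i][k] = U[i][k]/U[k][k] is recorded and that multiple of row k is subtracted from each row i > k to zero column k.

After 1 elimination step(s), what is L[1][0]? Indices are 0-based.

[col 0] pivot 6
  R1 -= 2*R0 → (0, 3, 1, 4)  (L[1][0] := 2)
  R2 -= 2*R0 → (0, 2, 0, 4)  (L[2][0] := 2)
  R3 -= 4*R0 → (0, 2, 2, 4)  (L[3][0] := 4)

L[1][0] = 2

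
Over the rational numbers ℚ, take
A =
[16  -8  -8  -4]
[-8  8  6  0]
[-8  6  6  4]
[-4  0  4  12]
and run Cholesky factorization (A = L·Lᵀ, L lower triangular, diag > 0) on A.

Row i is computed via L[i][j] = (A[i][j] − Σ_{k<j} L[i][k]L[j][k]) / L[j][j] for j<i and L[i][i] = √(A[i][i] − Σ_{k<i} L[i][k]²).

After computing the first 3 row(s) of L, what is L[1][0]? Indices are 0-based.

L[1][0] = -2

Step 1: L[0][0] = √(16) = 4.
  L[1][0] = (-8) / L[0][0] = -2.
Step 2: L[1][1] = √(4) = 2.
  L[2][0] = (-8) / L[0][0] = -2.
  L[2][1] = (2) / L[1][1] = 1.
Step 3: L[2][2] = √(1) = 1.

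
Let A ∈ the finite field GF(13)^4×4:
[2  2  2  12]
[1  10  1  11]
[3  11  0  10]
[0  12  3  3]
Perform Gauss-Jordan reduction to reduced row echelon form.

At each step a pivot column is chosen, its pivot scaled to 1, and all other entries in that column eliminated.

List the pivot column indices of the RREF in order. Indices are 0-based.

step 1: normalize row 0 (÷2) = (1, 1, 1, 6)
  row 1: subtract 1×row0 = (0, 9, 0, 5)
  row 2: subtract 3×row0 = (0, 8, 10, 5)
step 2: normalize row 1 (÷9) = (0, 1, 0, 2)
  row 0: subtract 1×row1 = (1, 0, 1, 4)
  row 2: subtract 8×row1 = (0, 0, 10, 2)
  row 3: subtract 12×row1 = (0, 0, 3, 5)
step 3: normalize row 2 (÷10) = (0, 0, 1, 8)
  row 0: subtract 1×row2 = (1, 0, 0, 9)
  row 3: subtract 3×row2 = (0, 0, 0, 7)
step 4: normalize row 3 (÷7) = (0, 0, 0, 1)
  row 0: subtract 9×row3 = (1, 0, 0, 0)
  row 1: subtract 2×row3 = (0, 1, 0, 0)
  row 2: subtract 8×row3 = (0, 0, 1, 0)

pivot columns: 0, 1, 2, 3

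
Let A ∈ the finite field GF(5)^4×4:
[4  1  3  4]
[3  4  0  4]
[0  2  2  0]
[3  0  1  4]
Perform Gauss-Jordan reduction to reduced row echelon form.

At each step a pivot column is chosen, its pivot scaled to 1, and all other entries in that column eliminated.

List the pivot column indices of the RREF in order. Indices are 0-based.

[1] R0 /= 4  ⇒  (1, 4, 2, 1)
     R1 -= 3·R0  ⇒  (0, 2, 4, 1)
     R3 -= 3·R0  ⇒  (0, 3, 0, 1)
[2] R1 /= 2  ⇒  (0, 1, 2, 3)
     R0 -= 4·R1  ⇒  (1, 0, 4, 4)
     R2 -= 2·R1  ⇒  (0, 0, 3, 4)
     R3 -= 3·R1  ⇒  (0, 0, 4, 2)
[3] R2 /= 3  ⇒  (0, 0, 1, 3)
     R0 -= 4·R2  ⇒  (1, 0, 0, 2)
     R1 -= 2·R2  ⇒  (0, 1, 0, 2)
     R3 -= 4·R2  ⇒  (0, 0, 0, 0)
column 3 empty below row 3

pivot columns: 0, 1, 2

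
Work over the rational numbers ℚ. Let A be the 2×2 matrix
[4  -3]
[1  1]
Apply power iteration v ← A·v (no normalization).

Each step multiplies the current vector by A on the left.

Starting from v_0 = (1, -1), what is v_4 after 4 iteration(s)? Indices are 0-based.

v_4 = (259, 126)

v_0 = (1, -1).
v_1 = A·v_0 = (7, 0).
v_2 = A·v_1 = (28, 7).
v_3 = A·v_2 = (91, 35).
v_4 = A·v_3 = (259, 126).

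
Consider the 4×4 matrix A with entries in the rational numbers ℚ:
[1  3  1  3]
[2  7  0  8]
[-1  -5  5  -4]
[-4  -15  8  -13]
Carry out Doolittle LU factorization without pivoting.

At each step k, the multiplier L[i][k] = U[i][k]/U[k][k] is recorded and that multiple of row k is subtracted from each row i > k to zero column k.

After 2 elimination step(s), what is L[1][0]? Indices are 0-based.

k=0: U[0][0]=1
  eliminate (1,0): mult=2, new row 1: (0, 1, -2, 2); set L[1][0]=2
  eliminate (2,0): mult=-1, new row 2: (0, -2, 6, -1); set L[2][0]=-1
  eliminate (3,0): mult=-4, new row 3: (0, -3, 12, -1); set L[3][0]=-4
k=1: U[1][1]=1
  eliminate (2,1): mult=-2, new row 2: (0, 0, 2, 3); set L[2][1]=-2
  eliminate (3,1): mult=-3, new row 3: (0, 0, 6, 5); set L[3][1]=-3

L[1][0] = 2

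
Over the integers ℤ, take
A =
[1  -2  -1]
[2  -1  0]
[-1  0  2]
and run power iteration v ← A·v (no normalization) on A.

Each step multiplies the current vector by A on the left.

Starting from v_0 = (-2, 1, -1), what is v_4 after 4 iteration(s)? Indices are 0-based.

v_0 = (-2, 1, -1).
v_1 = A·v_0 = (-3, -5, 0).
v_2 = A·v_1 = (7, -1, 3).
v_3 = A·v_2 = (6, 15, -1).
v_4 = A·v_3 = (-23, -3, -8).

v_4 = (-23, -3, -8)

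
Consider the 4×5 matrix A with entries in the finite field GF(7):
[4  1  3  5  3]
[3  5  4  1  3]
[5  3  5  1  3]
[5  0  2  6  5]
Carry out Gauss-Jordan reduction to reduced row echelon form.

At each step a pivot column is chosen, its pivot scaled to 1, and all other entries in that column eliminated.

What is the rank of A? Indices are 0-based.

rank = 4

step 1: normalize row 0 (÷4) = (1, 2, 6, 3, 6)
  row 1: subtract 3×row0 = (0, 6, 0, 6, 6)
  row 2: subtract 5×row0 = (0, 0, 3, 0, 1)
  row 3: subtract 5×row0 = (0, 4, 0, 5, 3)
step 2: normalize row 1 (÷6) = (0, 1, 0, 1, 1)
  row 0: subtract 2×row1 = (1, 0, 6, 1, 4)
  row 3: subtract 4×row1 = (0, 0, 0, 1, 6)
step 3: normalize row 2 (÷3) = (0, 0, 1, 0, 5)
  row 0: subtract 6×row2 = (1, 0, 0, 1, 2)
step 4: normalize row 3 (÷1) = (0, 0, 0, 1, 6)
  row 0: subtract 1×row3 = (1, 0, 0, 0, 3)
  row 1: subtract 1×row3 = (0, 1, 0, 0, 2)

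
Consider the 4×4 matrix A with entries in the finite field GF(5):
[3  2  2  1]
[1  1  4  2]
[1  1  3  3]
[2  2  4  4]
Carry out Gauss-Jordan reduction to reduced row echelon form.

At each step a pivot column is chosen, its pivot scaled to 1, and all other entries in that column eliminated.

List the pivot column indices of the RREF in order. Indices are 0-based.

pivot columns: 0, 1, 2, 3

step 1: normalize row 0 (÷3) = (1, 4, 4, 2)
  row 1: subtract 1×row0 = (0, 2, 0, 0)
  row 2: subtract 1×row0 = (0, 2, 4, 1)
  row 3: subtract 2×row0 = (0, 4, 1, 0)
step 2: normalize row 1 (÷2) = (0, 1, 0, 0)
  row 0: subtract 4×row1 = (1, 0, 4, 2)
  row 2: subtract 2×row1 = (0, 0, 4, 1)
  row 3: subtract 4×row1 = (0, 0, 1, 0)
step 3: normalize row 2 (÷4) = (0, 0, 1, 4)
  row 0: subtract 4×row2 = (1, 0, 0, 1)
  row 3: subtract 1×row2 = (0, 0, 0, 1)
step 4: normalize row 3 (÷1) = (0, 0, 0, 1)
  row 0: subtract 1×row3 = (1, 0, 0, 0)
  row 2: subtract 4×row3 = (0, 0, 1, 0)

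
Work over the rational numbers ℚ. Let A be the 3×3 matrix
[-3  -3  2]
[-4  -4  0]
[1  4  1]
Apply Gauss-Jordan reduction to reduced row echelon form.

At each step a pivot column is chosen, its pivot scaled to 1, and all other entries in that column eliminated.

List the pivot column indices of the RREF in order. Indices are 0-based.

[1] R0 /= -3  ⇒  (1, 1, -2/3)
     R1 -= -4·R0  ⇒  (0, 0, -8/3)
     R2 -= 1·R0  ⇒  (0, 3, 5/3)
[2] R1 <-> R2
[2] R1 /= 3  ⇒  (0, 1, 5/9)
     R0 -= 1·R1  ⇒  (1, 0, -11/9)
[3] R2 /= -8/3  ⇒  (0, 0, 1)
     R0 -= -11/9·R2  ⇒  (1, 0, 0)
     R1 -= 5/9·R2  ⇒  (0, 1, 0)

pivot columns: 0, 1, 2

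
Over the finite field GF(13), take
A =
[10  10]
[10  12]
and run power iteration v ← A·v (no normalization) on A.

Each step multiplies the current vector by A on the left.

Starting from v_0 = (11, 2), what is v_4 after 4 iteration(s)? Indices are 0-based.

v_0 = (11, 2).
v_1 = A·v_0 = (0, 4).
v_2 = A·v_1 = (1, 9).
v_3 = A·v_2 = (9, 1).
v_4 = A·v_3 = (9, 11).

v_4 = (9, 11)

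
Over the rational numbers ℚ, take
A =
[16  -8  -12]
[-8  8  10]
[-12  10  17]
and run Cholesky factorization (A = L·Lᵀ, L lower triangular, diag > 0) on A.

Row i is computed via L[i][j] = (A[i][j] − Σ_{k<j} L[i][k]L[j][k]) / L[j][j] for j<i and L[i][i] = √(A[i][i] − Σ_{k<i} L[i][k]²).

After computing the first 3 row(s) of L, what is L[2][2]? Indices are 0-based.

L[2][2] = 2

Step 1: L[0][0] = √(16) = 4.
  L[1][0] = (-8) / L[0][0] = -2.
Step 2: L[1][1] = √(4) = 2.
  L[2][0] = (-12) / L[0][0] = -3.
  L[2][1] = (4) / L[1][1] = 2.
Step 3: L[2][2] = √(4) = 2.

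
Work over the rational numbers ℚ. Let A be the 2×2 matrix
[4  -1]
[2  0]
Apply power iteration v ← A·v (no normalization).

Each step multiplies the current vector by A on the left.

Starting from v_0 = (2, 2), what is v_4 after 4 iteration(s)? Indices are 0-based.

v_4 = (232, 136)

v_0 = (2, 2).
v_1 = A·v_0 = (6, 4).
v_2 = A·v_1 = (20, 12).
v_3 = A·v_2 = (68, 40).
v_4 = A·v_3 = (232, 136).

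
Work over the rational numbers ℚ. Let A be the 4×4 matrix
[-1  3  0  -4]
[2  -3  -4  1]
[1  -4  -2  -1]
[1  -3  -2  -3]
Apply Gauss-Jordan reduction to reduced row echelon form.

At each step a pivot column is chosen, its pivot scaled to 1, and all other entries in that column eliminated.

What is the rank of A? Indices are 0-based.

[1] R0 /= -1  ⇒  (1, -3, 0, 4)
     R1 -= 2·R0  ⇒  (0, 3, -4, -7)
     R2 -= 1·R0  ⇒  (0, -1, -2, -5)
     R3 -= 1·R0  ⇒  (0, 0, -2, -7)
[2] R1 /= 3  ⇒  (0, 1, -4/3, -7/3)
     R0 -= -3·R1  ⇒  (1, 0, -4, -3)
     R2 -= -1·R1  ⇒  (0, 0, -10/3, -22/3)
[3] R2 /= -10/3  ⇒  (0, 0, 1, 11/5)
     R0 -= -4·R2  ⇒  (1, 0, 0, 29/5)
     R1 -= -4/3·R2  ⇒  (0, 1, 0, 3/5)
     R3 -= -2·R2  ⇒  (0, 0, 0, -13/5)
[4] R3 /= -13/5  ⇒  (0, 0, 0, 1)
     R0 -= 29/5·R3  ⇒  (1, 0, 0, 0)
     R1 -= 3/5·R3  ⇒  (0, 1, 0, 0)
     R2 -= 11/5·R3  ⇒  (0, 0, 1, 0)

rank = 4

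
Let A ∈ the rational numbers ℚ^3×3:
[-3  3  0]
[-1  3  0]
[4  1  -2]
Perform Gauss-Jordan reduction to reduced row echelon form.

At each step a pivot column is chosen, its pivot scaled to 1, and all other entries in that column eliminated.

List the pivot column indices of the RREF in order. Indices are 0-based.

pivot columns: 0, 1, 2

step 1: normalize row 0 (÷-3) = (1, -1, 0)
  row 1: subtract -1×row0 = (0, 2, 0)
  row 2: subtract 4×row0 = (0, 5, -2)
step 2: normalize row 1 (÷2) = (0, 1, 0)
  row 0: subtract -1×row1 = (1, 0, 0)
  row 2: subtract 5×row1 = (0, 0, -2)
step 3: normalize row 2 (÷-2) = (0, 0, 1)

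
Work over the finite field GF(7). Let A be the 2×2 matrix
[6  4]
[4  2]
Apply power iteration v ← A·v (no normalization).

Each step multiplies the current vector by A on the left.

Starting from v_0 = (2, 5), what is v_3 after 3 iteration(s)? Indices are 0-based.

v_0 = (2, 5).
v_1 = A·v_0 = (4, 4).
v_2 = A·v_1 = (5, 3).
v_3 = A·v_2 = (0, 5).

v_3 = (0, 5)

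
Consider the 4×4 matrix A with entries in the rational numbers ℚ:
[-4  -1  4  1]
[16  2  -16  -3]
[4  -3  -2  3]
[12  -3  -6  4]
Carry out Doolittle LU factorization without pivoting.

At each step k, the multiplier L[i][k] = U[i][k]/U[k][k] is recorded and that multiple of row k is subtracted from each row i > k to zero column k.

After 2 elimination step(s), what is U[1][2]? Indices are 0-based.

U[1][2] = 0

k=0: U[0][0]=-4
  eliminate (1,0): mult=-4, new row 1: (0, -2, 0, 1); set L[1][0]=-4
  eliminate (2,0): mult=-1, new row 2: (0, -4, 2, 4); set L[2][0]=-1
  eliminate (3,0): mult=-3, new row 3: (0, -6, 6, 7); set L[3][0]=-3
k=1: U[1][1]=-2
  eliminate (2,1): mult=2, new row 2: (0, 0, 2, 2); set L[2][1]=2
  eliminate (3,1): mult=3, new row 3: (0, 0, 6, 4); set L[3][1]=3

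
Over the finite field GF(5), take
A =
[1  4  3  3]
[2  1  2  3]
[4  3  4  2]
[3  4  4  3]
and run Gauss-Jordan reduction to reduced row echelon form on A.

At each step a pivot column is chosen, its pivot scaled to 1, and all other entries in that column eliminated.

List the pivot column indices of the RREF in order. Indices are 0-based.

pivot columns: 0, 1, 2, 3

step 1: normalize row 0 (÷1) = (1, 4, 3, 3)
  row 1: subtract 2×row0 = (0, 3, 1, 2)
  row 2: subtract 4×row0 = (0, 2, 2, 0)
  row 3: subtract 3×row0 = (0, 2, 0, 4)
step 2: normalize row 1 (÷3) = (0, 1, 2, 4)
  row 0: subtract 4×row1 = (1, 0, 0, 2)
  row 2: subtract 2×row1 = (0, 0, 3, 2)
  row 3: subtract 2×row1 = (0, 0, 1, 1)
step 3: normalize row 2 (÷3) = (0, 0, 1, 4)
  row 1: subtract 2×row2 = (0, 1, 0, 1)
  row 3: subtract 1×row2 = (0, 0, 0, 2)
step 4: normalize row 3 (÷2) = (0, 0, 0, 1)
  row 0: subtract 2×row3 = (1, 0, 0, 0)
  row 1: subtract 1×row3 = (0, 1, 0, 0)
  row 2: subtract 4×row3 = (0, 0, 1, 0)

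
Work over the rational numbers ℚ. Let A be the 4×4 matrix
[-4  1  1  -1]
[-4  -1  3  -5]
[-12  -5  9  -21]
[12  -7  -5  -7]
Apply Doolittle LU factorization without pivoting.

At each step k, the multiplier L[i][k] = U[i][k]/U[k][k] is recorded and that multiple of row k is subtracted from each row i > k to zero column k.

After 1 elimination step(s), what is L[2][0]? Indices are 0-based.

[col 0] pivot -4
  R1 -= 1*R0 → (0, -2, 2, -4)  (L[1][0] := 1)
  R2 -= 3*R0 → (0, -8, 6, -18)  (L[2][0] := 3)
  R3 -= -3*R0 → (0, -4, -2, -10)  (L[3][0] := -3)

L[2][0] = 3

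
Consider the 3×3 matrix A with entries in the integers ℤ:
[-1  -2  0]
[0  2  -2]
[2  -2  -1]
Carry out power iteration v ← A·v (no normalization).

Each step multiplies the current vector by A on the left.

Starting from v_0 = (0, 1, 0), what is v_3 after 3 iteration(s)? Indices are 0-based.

v_3 = (-14, 28, -14)

v_0 = (0, 1, 0).
v_1 = A·v_0 = (-2, 2, -2).
v_2 = A·v_1 = (-2, 8, -6).
v_3 = A·v_2 = (-14, 28, -14).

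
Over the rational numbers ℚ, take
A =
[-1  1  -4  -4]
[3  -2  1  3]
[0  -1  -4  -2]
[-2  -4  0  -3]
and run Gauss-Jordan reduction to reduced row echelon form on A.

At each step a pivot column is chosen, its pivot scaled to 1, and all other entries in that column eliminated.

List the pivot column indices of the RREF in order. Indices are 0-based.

[1] R0 /= -1  ⇒  (1, -1, 4, 4)
     R1 -= 3·R0  ⇒  (0, 1, -11, -9)
     R3 -= -2·R0  ⇒  (0, -6, 8, 5)
[2] R1 /= 1  ⇒  (0, 1, -11, -9)
     R0 -= -1·R1  ⇒  (1, 0, -7, -5)
     R2 -= -1·R1  ⇒  (0, 0, -15, -11)
     R3 -= -6·R1  ⇒  (0, 0, -58, -49)
[3] R2 /= -15  ⇒  (0, 0, 1, 11/15)
     R0 -= -7·R2  ⇒  (1, 0, 0, 2/15)
     R1 -= -11·R2  ⇒  (0, 1, 0, -14/15)
     R3 -= -58·R2  ⇒  (0, 0, 0, -97/15)
[4] R3 /= -97/15  ⇒  (0, 0, 0, 1)
     R0 -= 2/15·R3  ⇒  (1, 0, 0, 0)
     R1 -= -14/15·R3  ⇒  (0, 1, 0, 0)
     R2 -= 11/15·R3  ⇒  (0, 0, 1, 0)

pivot columns: 0, 1, 2, 3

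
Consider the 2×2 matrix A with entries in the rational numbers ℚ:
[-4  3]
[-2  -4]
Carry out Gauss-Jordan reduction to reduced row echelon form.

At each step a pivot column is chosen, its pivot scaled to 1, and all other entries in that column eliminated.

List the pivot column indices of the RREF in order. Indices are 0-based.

[1] R0 /= -4  ⇒  (1, -3/4)
     R1 -= -2·R0  ⇒  (0, -11/2)
[2] R1 /= -11/2  ⇒  (0, 1)
     R0 -= -3/4·R1  ⇒  (1, 0)

pivot columns: 0, 1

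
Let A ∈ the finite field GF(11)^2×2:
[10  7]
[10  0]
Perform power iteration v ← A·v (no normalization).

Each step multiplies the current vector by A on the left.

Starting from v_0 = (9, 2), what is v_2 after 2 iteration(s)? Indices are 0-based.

v_2 = (9, 6)

v_0 = (9, 2).
v_1 = A·v_0 = (5, 2).
v_2 = A·v_1 = (9, 6).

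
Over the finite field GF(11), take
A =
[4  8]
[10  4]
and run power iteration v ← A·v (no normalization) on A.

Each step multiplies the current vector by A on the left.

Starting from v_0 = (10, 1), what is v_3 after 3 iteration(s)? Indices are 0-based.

v_0 = (10, 1).
v_1 = A·v_0 = (4, 5).
v_2 = A·v_1 = (1, 5).
v_3 = A·v_2 = (0, 8).

v_3 = (0, 8)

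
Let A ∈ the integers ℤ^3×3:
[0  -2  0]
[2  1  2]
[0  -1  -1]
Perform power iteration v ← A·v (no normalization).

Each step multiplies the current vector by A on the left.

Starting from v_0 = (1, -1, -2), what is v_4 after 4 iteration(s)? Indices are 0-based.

v_4 = (-38, -23, -12)

v_0 = (1, -1, -2).
v_1 = A·v_0 = (2, -3, 3).
v_2 = A·v_1 = (6, 7, 0).
v_3 = A·v_2 = (-14, 19, -7).
v_4 = A·v_3 = (-38, -23, -12).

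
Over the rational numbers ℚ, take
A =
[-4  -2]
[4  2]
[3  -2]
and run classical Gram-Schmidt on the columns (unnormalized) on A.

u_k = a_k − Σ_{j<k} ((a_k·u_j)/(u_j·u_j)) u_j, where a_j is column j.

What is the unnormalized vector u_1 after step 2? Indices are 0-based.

u_1 = (-42/41, 42/41, -112/41)

Step 1: u_0 = a_0 = (-4, 4, 3).
Step 2: u_1 = a_1 − (10/41)·u_0 = (-42/41, 42/41, -112/41).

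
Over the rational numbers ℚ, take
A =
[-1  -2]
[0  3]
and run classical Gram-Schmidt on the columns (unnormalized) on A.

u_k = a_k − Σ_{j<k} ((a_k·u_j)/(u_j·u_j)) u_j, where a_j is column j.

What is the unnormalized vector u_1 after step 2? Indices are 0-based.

u_1 = (0, 3)

Step 1: u_0 = a_0 = (-1, 0).
Step 2: u_1 = a_1 − (2)·u_0 = (0, 3).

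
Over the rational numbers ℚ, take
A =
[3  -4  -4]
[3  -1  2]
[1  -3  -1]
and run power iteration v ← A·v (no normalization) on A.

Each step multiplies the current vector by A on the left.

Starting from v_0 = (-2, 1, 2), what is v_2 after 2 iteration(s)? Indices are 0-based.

v_0 = (-2, 1, 2).
v_1 = A·v_0 = (-18, -3, -7).
v_2 = A·v_1 = (-14, -65, -2).

v_2 = (-14, -65, -2)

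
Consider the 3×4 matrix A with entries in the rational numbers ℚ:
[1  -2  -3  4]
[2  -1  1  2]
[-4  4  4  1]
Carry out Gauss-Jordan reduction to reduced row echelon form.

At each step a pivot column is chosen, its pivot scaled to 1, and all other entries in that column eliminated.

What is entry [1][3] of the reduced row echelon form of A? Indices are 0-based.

M[1][3] = -71/4

[1] R0 /= 1  ⇒  (1, -2, -3, 4)
     R1 -= 2·R0  ⇒  (0, 3, 7, -6)
     R2 -= -4·R0  ⇒  (0, -4, -8, 17)
[2] R1 /= 3  ⇒  (0, 1, 7/3, -2)
     R0 -= -2·R1  ⇒  (1, 0, 5/3, 0)
     R2 -= -4·R1  ⇒  (0, 0, 4/3, 9)
[3] R2 /= 4/3  ⇒  (0, 0, 1, 27/4)
     R0 -= 5/3·R2  ⇒  (1, 0, 0, -45/4)
     R1 -= 7/3·R2  ⇒  (0, 1, 0, -71/4)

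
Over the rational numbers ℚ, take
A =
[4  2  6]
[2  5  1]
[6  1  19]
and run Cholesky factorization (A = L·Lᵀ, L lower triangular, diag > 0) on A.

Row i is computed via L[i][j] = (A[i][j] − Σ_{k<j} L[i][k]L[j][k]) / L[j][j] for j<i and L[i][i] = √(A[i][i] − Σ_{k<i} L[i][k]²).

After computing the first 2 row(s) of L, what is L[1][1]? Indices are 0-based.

Step 1: L[0][0] = √(4) = 2.
  L[1][0] = (2) / L[0][0] = 1.
Step 2: L[1][1] = √(4) = 2.

L[1][1] = 2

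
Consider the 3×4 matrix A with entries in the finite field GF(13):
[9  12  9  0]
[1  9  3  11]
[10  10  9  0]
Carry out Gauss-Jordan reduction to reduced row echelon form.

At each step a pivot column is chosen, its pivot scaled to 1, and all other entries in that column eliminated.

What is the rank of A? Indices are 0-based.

pivot(0,0)=9: scale R0 → (1, 10, 1, 0)
  clear (1,0): R1 −= (1)R0 → (0, 12, 2, 11)
  clear (2,0): R2 −= (10)R0 → (0, 1, 12, 0)
pivot(1,1)=12: scale R1 → (0, 1, 11, 2)
  clear (0,1): R0 −= (10)R1 → (1, 0, 8, 6)
  clear (2,1): R2 −= (1)R1 → (0, 0, 1, 11)
pivot(2,2)=1: scale R2 → (0, 0, 1, 11)
  clear (0,2): R0 −= (8)R2 → (1, 0, 0, 9)
  clear (1,2): R1 −= (11)R2 → (0, 1, 0, 11)

rank = 3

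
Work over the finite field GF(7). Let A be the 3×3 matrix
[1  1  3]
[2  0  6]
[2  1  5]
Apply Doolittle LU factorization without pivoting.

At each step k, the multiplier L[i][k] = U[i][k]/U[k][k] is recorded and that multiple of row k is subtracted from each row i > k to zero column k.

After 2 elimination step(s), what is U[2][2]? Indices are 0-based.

U[2][2] = 6

k=0: U[0][0]=1
  eliminate (1,0): mult=2, new row 1: (0, 5, 0); set L[1][0]=2
  eliminate (2,0): mult=2, new row 2: (0, 6, 6); set L[2][0]=2
k=1: U[1][1]=5
  eliminate (2,1): mult=4, new row 2: (0, 0, 6); set L[2][1]=4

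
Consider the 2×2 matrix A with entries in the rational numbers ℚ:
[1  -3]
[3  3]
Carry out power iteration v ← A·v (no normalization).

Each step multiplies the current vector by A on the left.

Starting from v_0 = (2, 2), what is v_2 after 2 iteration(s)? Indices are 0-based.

v_0 = (2, 2).
v_1 = A·v_0 = (-4, 12).
v_2 = A·v_1 = (-40, 24).

v_2 = (-40, 24)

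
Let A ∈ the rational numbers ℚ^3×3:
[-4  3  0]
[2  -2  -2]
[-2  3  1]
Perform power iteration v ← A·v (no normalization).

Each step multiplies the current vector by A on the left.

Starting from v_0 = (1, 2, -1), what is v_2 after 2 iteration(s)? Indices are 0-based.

v_2 = (-8, -2, -1)

v_0 = (1, 2, -1).
v_1 = A·v_0 = (2, 0, 3).
v_2 = A·v_1 = (-8, -2, -1).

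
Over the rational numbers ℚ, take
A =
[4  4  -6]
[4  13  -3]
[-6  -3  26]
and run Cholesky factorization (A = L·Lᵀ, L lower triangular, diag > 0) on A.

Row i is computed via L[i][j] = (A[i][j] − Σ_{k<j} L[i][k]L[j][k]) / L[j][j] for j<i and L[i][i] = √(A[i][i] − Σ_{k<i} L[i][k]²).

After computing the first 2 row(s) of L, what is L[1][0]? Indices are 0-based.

Step 1: L[0][0] = √(4) = 2.
  L[1][0] = (4) / L[0][0] = 2.
Step 2: L[1][1] = √(9) = 3.

L[1][0] = 2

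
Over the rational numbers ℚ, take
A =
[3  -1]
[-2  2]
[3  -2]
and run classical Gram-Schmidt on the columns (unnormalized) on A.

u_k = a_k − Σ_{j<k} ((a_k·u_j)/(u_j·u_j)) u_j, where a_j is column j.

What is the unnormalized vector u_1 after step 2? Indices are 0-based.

Step 1: u_0 = a_0 = (3, -2, 3).
Step 2: u_1 = a_1 − (-13/22)·u_0 = (17/22, 9/11, -5/22).

u_1 = (17/22, 9/11, -5/22)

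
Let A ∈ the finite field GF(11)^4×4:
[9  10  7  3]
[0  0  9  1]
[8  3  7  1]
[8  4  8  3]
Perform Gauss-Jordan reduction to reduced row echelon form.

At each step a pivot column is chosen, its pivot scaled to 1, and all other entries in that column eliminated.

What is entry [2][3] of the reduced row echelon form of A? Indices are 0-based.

step 1: normalize row 0 (÷9) = (1, 6, 2, 4)
  row 2: subtract 8×row0 = (0, 10, 2, 2)
  row 3: subtract 8×row0 = (0, 0, 3, 4)
step 2: exchange rows 1,2
step 2: normalize row 1 (÷10) = (0, 1, 9, 9)
  row 0: subtract 6×row1 = (1, 0, 3, 5)
step 3: normalize row 2 (÷9) = (0, 0, 1, 5)
  row 0: subtract 3×row2 = (1, 0, 0, 1)
  row 1: subtract 9×row2 = (0, 1, 0, 8)
  row 3: subtract 3×row2 = (0, 0, 0, 0)
skip col 3 (zero from row 3)

M[2][3] = 5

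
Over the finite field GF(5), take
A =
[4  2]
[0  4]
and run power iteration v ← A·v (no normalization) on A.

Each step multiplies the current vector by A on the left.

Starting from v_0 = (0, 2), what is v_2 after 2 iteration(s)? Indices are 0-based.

v_2 = (2, 2)

v_0 = (0, 2).
v_1 = A·v_0 = (4, 3).
v_2 = A·v_1 = (2, 2).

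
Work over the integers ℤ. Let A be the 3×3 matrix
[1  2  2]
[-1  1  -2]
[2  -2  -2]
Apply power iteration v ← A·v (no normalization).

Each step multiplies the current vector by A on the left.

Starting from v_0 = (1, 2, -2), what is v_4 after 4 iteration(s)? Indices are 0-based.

v_0 = (1, 2, -2).
v_1 = A·v_0 = (1, 5, 2).
v_2 = A·v_1 = (15, 0, -12).
v_3 = A·v_2 = (-9, 9, 54).
v_4 = A·v_3 = (117, -90, -144).

v_4 = (117, -90, -144)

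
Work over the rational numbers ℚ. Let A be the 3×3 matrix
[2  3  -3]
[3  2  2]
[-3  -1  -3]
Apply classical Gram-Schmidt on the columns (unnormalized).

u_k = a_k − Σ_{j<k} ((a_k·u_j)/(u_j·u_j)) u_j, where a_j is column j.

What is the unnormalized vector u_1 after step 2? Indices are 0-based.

Step 1: u_0 = a_0 = (2, 3, -3).
Step 2: u_1 = a_1 − (15/22)·u_0 = (18/11, -1/22, 23/22).

u_1 = (18/11, -1/22, 23/22)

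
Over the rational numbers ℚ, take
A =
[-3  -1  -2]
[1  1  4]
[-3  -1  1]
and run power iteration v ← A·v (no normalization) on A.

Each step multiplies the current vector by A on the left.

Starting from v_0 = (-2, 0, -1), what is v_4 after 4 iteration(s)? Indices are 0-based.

v_0 = (-2, 0, -1).
v_1 = A·v_0 = (8, -6, 5).
v_2 = A·v_1 = (-28, 22, -13).
v_3 = A·v_2 = (88, -58, 49).
v_4 = A·v_3 = (-304, 226, -157).

v_4 = (-304, 226, -157)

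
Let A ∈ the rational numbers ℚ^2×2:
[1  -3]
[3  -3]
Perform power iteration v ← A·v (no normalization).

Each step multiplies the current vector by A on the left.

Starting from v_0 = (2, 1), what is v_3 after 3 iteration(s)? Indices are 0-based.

v_3 = (26, 6)

v_0 = (2, 1).
v_1 = A·v_0 = (-1, 3).
v_2 = A·v_1 = (-10, -12).
v_3 = A·v_2 = (26, 6).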